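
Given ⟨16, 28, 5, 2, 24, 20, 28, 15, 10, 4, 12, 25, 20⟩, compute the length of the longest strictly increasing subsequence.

Let dp[i] be the longest increasing subsequence ending at position i. Then dp = [1, 2, 1, 1, 2, 2, 3, 2, 2, 2, 3, 4, 4].
The maximum is 4; one witness is 5, 10, 12, 25 at positions 3,9,11,12.

4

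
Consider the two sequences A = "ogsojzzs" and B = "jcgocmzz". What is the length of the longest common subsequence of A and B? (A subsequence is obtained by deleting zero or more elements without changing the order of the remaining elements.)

4

A longest common subsequence is gozz (length 4); the LCS DP confirms no longer common subsequence exists.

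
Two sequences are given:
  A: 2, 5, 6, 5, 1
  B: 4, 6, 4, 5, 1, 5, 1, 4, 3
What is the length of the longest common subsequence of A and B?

A longest common subsequence is 5, 5, 1 (length 3); the LCS DP confirms no longer common subsequence exists.

3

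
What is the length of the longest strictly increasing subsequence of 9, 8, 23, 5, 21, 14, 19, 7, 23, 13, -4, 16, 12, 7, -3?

Scanning left to right, the best length ending at each element is: 9→1, 8→1, 23→2, 5→1, 21→2, 14→2, 19→3, 7→2, 23→4, 13→3, -4→1, 16→4, 12→3, 7→2, -3→2.
So the longest increasing subsequence has length 4, e.g. 9, 14, 19, 23.

4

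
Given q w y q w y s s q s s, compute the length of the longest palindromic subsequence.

Using dp[i][j] = 2 + dp[i+1][j−1] if the ends match, else max(dp[i+1][j], dp[i][j−1]):
dp[1][11] = 5. A witness is ssqss at positions 7,8,9,10,11.

5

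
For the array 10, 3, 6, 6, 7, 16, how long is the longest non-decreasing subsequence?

5

Scanning left to right, the best length ending at each element is: 10→1, 3→1, 6→2, 6→3, 7→4, 16→5.
So the longest non-decreasing subsequence has length 5, e.g. 3, 6, 6, 7, 16.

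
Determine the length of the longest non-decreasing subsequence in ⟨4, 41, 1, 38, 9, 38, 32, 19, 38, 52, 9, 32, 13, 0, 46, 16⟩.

5

One longest non-decreasing subsequence is 4, 38, 38, 38, 52 (positions 1,4,6,9,10), of length 5; no longer one exists.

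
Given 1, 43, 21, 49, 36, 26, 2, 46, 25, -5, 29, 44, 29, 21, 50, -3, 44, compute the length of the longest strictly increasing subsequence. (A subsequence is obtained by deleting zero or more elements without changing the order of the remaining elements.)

6

Scanning left to right, the best length ending at each element is: 1→1, 43→2, 21→2, 49→3, 36→3, 26→3, 2→2, 46→4, 25→3, -5→1, 29→4, 44→5, 29→4, 21→3, 50→6, -3→2, 44→5.
So the longest increasing subsequence has length 6, e.g. 1, 21, 26, 29, 44, 50.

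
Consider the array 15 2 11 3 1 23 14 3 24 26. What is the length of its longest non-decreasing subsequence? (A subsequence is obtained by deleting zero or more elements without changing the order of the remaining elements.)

Scanning left to right, the best length ending at each element is: 15→1, 2→1, 11→2, 3→2, 1→1, 23→3, 14→3, 3→3, 24→4, 26→5.
So the longest non-decreasing subsequence has length 5, e.g. 2, 11, 23, 24, 26.

5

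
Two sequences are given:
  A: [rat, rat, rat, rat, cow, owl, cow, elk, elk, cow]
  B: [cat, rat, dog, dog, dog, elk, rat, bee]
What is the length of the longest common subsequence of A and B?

2

Backtracking the LCS table gives one alignment: rat (A1,B2) → rat (A2,B7).
So the longest common subsequence has length 2.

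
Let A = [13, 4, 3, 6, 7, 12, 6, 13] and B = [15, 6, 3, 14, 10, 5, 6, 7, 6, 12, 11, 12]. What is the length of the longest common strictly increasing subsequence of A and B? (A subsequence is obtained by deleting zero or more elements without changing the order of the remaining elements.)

For each value that appears in both, track the longest common increasing run ending there.
The best achievable length is 4; one witness is 3, 6, 7, 12 (A-positions 3,4,5,6, B-positions 3,7,8,10).

4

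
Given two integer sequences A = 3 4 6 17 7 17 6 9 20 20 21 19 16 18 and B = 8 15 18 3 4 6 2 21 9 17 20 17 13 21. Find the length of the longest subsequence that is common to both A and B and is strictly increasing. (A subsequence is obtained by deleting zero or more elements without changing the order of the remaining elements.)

For each value that appears in both, track the longest common increasing run ending there.
The best achievable length is 6; one witness is 3, 4, 6, 9, 20, 21 (A-positions 1,2,3,8,9,11, B-positions 4,5,6,9,11,14).

6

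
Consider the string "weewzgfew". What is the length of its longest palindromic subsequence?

5

One longest palindromic subsequence is wefew (positions 1,2,7,8,9); it reads the same forward and backward, and the interval DP gives dp[1][9] = 5.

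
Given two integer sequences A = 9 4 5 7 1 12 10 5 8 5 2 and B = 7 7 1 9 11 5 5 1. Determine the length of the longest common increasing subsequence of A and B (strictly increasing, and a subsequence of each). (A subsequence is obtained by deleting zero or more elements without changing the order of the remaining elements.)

2

A longest common strictly increasing subsequence is 1, 5 (length 2); it appears in order in both A and B, and no longer such subsequence exists.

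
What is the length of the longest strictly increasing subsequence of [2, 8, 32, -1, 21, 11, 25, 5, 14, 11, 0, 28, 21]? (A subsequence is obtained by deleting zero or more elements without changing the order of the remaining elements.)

Let dp[i] be the longest increasing subsequence ending at position i. Then dp = [1, 2, 3, 1, 3, 3, 4, 2, 4, 3, 2, 5, 5].
The maximum is 5; one witness is 2, 8, 21, 25, 28 at positions 1,2,5,7,12.

5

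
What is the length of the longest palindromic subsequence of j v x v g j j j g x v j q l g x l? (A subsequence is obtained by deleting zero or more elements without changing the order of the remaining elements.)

11

One longest palindromic subsequence is jvxgjjjgxvj (positions 1,2,3,5,6,7,8,9,10,11,12); it reads the same forward and backward, and the interval DP gives dp[1][17] = 11.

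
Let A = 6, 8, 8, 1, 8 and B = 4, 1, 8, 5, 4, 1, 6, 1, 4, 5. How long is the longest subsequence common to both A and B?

A longest common subsequence is 6, 1 (length 2); the LCS DP confirms no longer common subsequence exists.

2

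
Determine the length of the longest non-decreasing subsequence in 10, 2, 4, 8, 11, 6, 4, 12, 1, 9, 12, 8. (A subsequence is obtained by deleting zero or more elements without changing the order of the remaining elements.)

Scanning left to right, the best length ending at each element is: 10→1, 2→1, 4→2, 8→3, 11→4, 6→3, 4→3, 12→5, 1→1, 9→4, 12→6, 8→4.
So the longest non-decreasing subsequence has length 6, e.g. 2, 4, 8, 11, 12, 12.

6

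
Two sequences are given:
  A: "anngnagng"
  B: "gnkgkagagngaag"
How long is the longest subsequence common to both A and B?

A longest common subsequence is agagng (length 6); the LCS DP confirms no longer common subsequence exists.

6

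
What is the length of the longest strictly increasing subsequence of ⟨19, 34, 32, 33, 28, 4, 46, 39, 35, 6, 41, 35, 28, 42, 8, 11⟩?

One longest increasing subsequence is 19, 32, 33, 39, 41, 42 (positions 1,3,4,8,11,14), of length 6; no longer one exists.

6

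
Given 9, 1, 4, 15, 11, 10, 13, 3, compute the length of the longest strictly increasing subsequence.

4

Let dp[i] be the longest increasing subsequence ending at position i. Then dp = [1, 1, 2, 3, 3, 3, 4, 2].
The maximum is 4; one witness is 1, 4, 11, 13 at positions 2,3,5,7.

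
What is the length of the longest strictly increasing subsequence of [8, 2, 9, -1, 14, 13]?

Let dp[i] be the longest increasing subsequence ending at position i. Then dp = [1, 1, 2, 1, 3, 3].
The maximum is 3; one witness is 8, 9, 14 at positions 1,3,5.

3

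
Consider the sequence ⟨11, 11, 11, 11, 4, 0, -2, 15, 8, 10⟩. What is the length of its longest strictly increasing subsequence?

3

Let dp[i] be the longest increasing subsequence ending at position i. Then dp = [1, 1, 1, 1, 1, 1, 1, 2, 2, 3].
The maximum is 3; one witness is 4, 8, 10 at positions 5,9,10.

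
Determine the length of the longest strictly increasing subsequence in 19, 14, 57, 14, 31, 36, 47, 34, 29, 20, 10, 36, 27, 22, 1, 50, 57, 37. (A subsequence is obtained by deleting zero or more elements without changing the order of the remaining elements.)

One longest increasing subsequence is 19, 31, 36, 47, 50, 57 (positions 1,5,6,7,16,17), of length 6; no longer one exists.

6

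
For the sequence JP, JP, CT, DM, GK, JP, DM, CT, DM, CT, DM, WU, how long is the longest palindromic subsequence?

5

Using dp[i][j] = 2 + dp[i+1][j−1] if the ends match, else max(dp[i+1][j], dp[i][j−1]):
dp[1][12] = 5. A witness is DM CT DM CT DM at positions 7,8,9,10,11.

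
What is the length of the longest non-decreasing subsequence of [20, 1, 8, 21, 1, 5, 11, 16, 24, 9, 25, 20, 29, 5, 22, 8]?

One longest non-decreasing subsequence is 1, 1, 5, 11, 16, 24, 25, 29 (positions 2,5,6,7,8,9,11,13), of length 8; no longer one exists.

8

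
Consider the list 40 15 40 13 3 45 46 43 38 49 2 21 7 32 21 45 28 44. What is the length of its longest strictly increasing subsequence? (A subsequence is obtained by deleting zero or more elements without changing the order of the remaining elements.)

5

One longest increasing subsequence is 15, 40, 45, 46, 49 (positions 2,3,6,7,10), of length 5; no longer one exists.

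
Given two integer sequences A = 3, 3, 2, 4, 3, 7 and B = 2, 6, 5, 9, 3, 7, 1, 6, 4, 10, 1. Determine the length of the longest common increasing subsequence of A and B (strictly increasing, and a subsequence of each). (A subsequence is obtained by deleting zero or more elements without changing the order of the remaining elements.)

A longest common strictly increasing subsequence is 2, 3, 7 (length 3); it appears in order in both A and B, and no longer such subsequence exists.

3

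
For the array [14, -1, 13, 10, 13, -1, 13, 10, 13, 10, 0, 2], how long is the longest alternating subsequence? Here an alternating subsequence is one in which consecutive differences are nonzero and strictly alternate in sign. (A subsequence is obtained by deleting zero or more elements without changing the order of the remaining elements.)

A longest alternating subsequence is 14, -1, 13, 10, 13, -1, 13, 10, 13, 0, 2 (positions 1,2,3,4,5,6,7,8,9,11,12); its 10 consecutive differences strictly alternate in sign, and length 11 is optimal.

11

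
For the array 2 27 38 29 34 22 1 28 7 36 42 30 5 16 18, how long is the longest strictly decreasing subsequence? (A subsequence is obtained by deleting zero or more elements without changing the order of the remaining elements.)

Let dp[i] be the longest decreasing subsequence ending at position i. Then dp = [1, 1, 1, 2, 2, 3, 4, 3, 4, 2, 1, 3, 5, 4, 4].
The maximum is 5; one witness is 38, 29, 22, 7, 5 at positions 3,4,6,9,13.

5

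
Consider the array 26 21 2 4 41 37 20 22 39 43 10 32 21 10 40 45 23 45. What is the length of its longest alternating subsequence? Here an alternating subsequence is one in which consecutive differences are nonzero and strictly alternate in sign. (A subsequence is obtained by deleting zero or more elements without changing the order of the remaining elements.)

11

A longest alternating subsequence is 26, 21, 41, 20, 22, 10, 32, 21, 40, 23, 45 (positions 1,2,5,7,8,11,12,13,15,17,18); its 10 consecutive differences strictly alternate in sign, and length 11 is optimal.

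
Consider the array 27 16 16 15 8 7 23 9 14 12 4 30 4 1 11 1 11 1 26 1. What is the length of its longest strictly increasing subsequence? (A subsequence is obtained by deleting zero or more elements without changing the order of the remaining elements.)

4

One longest increasing subsequence is 8, 9, 14, 30 (positions 5,8,9,12), of length 4; no longer one exists.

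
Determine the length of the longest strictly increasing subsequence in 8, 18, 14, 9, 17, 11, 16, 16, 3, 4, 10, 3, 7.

4

Scanning left to right, the best length ending at each element is: 8→1, 18→2, 14→2, 9→2, 17→3, 11→3, 16→4, 16→4, 3→1, 4→2, 10→3, 3→1, 7→3.
So the longest increasing subsequence has length 4, e.g. 8, 9, 11, 16.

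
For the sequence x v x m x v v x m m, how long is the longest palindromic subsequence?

One longest palindromic subsequence is xvxmxvx (positions 1,2,3,4,5,7,8); it reads the same forward and backward, and the interval DP gives dp[1][10] = 7.

7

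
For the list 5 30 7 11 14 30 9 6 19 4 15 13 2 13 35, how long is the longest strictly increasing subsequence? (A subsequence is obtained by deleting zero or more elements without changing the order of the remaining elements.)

One longest increasing subsequence is 5, 7, 11, 14, 30, 35 (positions 1,3,4,5,6,15), of length 6; no longer one exists.

6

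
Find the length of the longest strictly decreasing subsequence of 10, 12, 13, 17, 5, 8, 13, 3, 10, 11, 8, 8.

One longest decreasing subsequence is 17, 13, 10, 8 (positions 4,7,9,11), of length 4; no longer one exists.

4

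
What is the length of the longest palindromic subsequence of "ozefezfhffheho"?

One longest palindromic subsequence is oeffhffeo (positions 1,3,4,7,8,9,10,12,14); it reads the same forward and backward, and the interval DP gives dp[1][14] = 9.

9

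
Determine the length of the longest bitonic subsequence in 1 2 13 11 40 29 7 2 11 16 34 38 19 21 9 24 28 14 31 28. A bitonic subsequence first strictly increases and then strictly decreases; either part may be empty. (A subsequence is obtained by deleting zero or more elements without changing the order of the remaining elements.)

11

One longest bitonic subsequence is 1, 2, 7, 11, 16, 19, 21, 24, 28, 31, 28 (positions 1,2,7,9,10,13,14,16,17,19,20): it rises to 31 then falls. Length 11 is optimal.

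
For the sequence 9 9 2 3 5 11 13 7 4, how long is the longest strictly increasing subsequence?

One longest increasing subsequence is 2, 3, 5, 11, 13 (positions 3,4,5,6,7), of length 5; no longer one exists.

5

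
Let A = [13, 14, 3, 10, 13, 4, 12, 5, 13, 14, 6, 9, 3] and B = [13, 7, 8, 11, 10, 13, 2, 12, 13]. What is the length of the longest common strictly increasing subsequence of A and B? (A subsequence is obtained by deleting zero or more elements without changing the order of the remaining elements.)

3

For each value that appears in both, track the longest common increasing run ending there.
The best achievable length is 3; one witness is 10, 12, 13 (A-positions 4,7,9, B-positions 5,8,9).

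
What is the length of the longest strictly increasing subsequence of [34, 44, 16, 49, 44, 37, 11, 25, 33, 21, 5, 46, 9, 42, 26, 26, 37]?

4

One longest increasing subsequence is 16, 25, 33, 46 (positions 3,8,9,12), of length 4; no longer one exists.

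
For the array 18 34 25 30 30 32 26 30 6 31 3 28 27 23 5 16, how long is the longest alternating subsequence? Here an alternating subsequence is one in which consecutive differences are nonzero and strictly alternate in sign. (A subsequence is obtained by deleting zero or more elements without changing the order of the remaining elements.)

A longest alternating subsequence is 18, 34, 25, 30, 26, 30, 6, 31, 3, 28, 5, 16 (positions 1,2,3,4,7,8,9,10,11,12,15,16); its 11 consecutive differences strictly alternate in sign, and length 12 is optimal.

12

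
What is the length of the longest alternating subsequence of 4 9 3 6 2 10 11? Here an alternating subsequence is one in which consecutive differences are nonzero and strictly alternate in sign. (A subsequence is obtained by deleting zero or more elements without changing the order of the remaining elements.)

Track the best alternating length ending on an up-step vs a down-step at each position: up/down = 1/1, 2/1, 1/3, 4/3, 1/5, 6/1, 6/1.
The maximum over both is 6; one such subsequence is 4, 9, 3, 6, 2, 10.

6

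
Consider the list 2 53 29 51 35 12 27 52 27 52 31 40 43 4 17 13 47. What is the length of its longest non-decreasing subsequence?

Let dp[i] be the longest non-decreasing subsequence ending at position i. Then dp = [1, 2, 2, 3, 3, 2, 3, 4, 4, 5, 5, 6, 7, 2, 3, 3, 8].
The maximum is 8; one witness is 2, 12, 27, 27, 31, 40, 43, 47 at positions 1,6,7,9,11,12,13,17.

8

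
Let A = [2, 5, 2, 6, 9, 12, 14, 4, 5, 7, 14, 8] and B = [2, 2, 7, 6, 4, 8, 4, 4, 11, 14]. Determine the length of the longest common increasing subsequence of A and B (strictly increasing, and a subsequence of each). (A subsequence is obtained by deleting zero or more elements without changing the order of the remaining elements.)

3

A longest common strictly increasing subsequence is 2, 7, 8 (length 3); it appears in order in both A and B, and no longer such subsequence exists.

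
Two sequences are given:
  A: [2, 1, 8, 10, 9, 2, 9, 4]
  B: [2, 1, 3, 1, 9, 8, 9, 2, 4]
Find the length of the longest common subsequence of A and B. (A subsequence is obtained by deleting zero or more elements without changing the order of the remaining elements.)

A longest common subsequence is 2, 1, 8, 9, 2, 4 (length 6); the LCS DP confirms no longer common subsequence exists.

6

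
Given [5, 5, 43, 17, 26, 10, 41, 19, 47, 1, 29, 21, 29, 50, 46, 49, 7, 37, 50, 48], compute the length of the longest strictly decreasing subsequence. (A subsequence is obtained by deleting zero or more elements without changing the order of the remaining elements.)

5

Let dp[i] be the longest decreasing subsequence ending at position i. Then dp = [1, 1, 1, 2, 2, 3, 2, 3, 1, 4, 3, 4, 3, 1, 2, 2, 5, 3, 1, 3].
The maximum is 5; one witness is 43, 41, 29, 21, 7 at positions 3,7,11,12,17.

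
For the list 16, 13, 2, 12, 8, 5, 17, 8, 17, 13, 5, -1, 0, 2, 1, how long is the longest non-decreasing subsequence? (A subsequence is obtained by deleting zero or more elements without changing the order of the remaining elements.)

4

Let dp[i] be the longest non-decreasing subsequence ending at position i. Then dp = [1, 1, 1, 2, 2, 2, 3, 3, 4, 4, 3, 1, 2, 3, 3].
The maximum is 4; one witness is 2, 12, 17, 17 at positions 3,4,7,9.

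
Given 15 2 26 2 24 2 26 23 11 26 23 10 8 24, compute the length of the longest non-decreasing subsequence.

One longest non-decreasing subsequence is 2, 2, 2, 23, 23, 24 (positions 2,4,6,8,11,14), of length 6; no longer one exists.

6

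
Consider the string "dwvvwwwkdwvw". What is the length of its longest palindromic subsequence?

8

One longest palindromic subsequence is wvwwwwvw (positions 2,3,5,6,7,10,11,12); it reads the same forward and backward, and the interval DP gives dp[1][12] = 8.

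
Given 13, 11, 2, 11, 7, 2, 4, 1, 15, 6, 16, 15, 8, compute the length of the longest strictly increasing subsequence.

4

One longest increasing subsequence is 2, 11, 15, 16 (positions 3,4,9,11), of length 4; no longer one exists.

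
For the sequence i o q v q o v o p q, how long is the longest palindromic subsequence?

One longest palindromic subsequence is qovoq (positions 3,6,7,8,10); it reads the same forward and backward, and the interval DP gives dp[1][10] = 5.

5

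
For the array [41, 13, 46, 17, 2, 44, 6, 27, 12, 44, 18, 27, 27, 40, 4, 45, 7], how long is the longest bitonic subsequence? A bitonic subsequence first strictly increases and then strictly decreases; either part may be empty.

8

Let inc[i] be the LIS ending at i and dec[i] the longest strictly decreasing subsequence starting at i. inc = [1, 1, 2, 2, 1, 3, 2, 3, 3, 4, 4, 5, 5, 6, 2, 7, 3], dec = [4, 3, 5, 3, 1, 4, 2, 3, 2, 3, 2, 2, 2, 2, 1, 2, 1].
max_i inc[i]+dec[i]−1 = 8, with one witness 2, 6, 12, 18, 27, 40, 45, 7.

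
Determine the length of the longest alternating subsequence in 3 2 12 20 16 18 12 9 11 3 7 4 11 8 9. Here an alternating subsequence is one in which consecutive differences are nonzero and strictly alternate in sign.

Track the best alternating length ending on an up-step vs a down-step at each position: up/down = 1/1, 1/2, 3/1, 3/1, 3/4, 5/4, 3/6, 3/6, 7/6, 3/8, 9/8, 9/10, 11/6, 11/12, 13/12.
The maximum over both is 13; one such subsequence is 3, 2, 20, 16, 18, 9, 11, 3, 7, 4, 11, 8, 9.

13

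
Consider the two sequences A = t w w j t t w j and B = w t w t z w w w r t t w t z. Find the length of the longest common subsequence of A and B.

6

A longest common subsequence is twwttw (length 6); the LCS DP confirms no longer common subsequence exists.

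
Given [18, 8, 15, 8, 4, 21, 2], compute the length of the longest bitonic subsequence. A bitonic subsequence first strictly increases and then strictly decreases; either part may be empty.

Let inc[i] be the LIS ending at i and dec[i] the longest strictly decreasing subsequence starting at i. inc = [1, 1, 2, 1, 1, 3, 1], dec = [5, 3, 4, 3, 2, 2, 1].
max_i inc[i]+dec[i]−1 = 5, with one witness 18, 15, 8, 4, 2.

5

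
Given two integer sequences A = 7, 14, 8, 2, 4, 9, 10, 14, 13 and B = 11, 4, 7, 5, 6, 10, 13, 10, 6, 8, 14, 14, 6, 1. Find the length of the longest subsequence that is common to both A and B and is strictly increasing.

A longest common strictly increasing subsequence is 4, 10, 13 (length 3); it appears in order in both A and B, and no longer such subsequence exists.

3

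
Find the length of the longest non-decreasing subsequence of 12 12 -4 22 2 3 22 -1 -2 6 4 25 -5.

Let dp[i] be the longest non-decreasing subsequence ending at position i. Then dp = [1, 2, 1, 3, 2, 3, 4, 2, 2, 4, 4, 5, 1].
The maximum is 5; one witness is 12, 12, 22, 22, 25 at positions 1,2,4,7,12.

5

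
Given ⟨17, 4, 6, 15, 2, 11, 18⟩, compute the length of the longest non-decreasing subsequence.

Scanning left to right, the best length ending at each element is: 17→1, 4→1, 6→2, 15→3, 2→1, 11→3, 18→4.
So the longest non-decreasing subsequence has length 4, e.g. 4, 6, 15, 18.

4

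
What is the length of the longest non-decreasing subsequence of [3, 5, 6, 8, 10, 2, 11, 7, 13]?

Scanning left to right, the best length ending at each element is: 3→1, 5→2, 6→3, 8→4, 10→5, 2→1, 11→6, 7→4, 13→7.
So the longest non-decreasing subsequence has length 7, e.g. 3, 5, 6, 8, 10, 11, 13.

7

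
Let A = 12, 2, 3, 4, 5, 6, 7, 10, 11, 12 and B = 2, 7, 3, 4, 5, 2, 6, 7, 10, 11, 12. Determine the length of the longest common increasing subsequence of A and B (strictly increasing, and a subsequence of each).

A longest common strictly increasing subsequence is 2, 3, 4, 5, 6, 7, 10, 11, 12 (length 9); it appears in order in both A and B, and no longer such subsequence exists.

9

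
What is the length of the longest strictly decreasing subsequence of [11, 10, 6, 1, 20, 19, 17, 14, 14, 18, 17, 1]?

5

Let dp[i] be the longest decreasing subsequence ending at position i. Then dp = [1, 2, 3, 4, 1, 2, 3, 4, 4, 3, 4, 5].
The maximum is 5; one witness is 20, 19, 17, 14, 1 at positions 5,6,7,8,12.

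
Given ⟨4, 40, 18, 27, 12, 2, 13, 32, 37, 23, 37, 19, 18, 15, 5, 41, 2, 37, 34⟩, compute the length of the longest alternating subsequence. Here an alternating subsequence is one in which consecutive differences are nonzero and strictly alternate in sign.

A longest alternating subsequence is 4, 40, 18, 27, 12, 32, 23, 37, 19, 41, 2, 37, 34 (positions 1,2,3,4,5,8,10,11,12,16,17,18,19); its 12 consecutive differences strictly alternate in sign, and length 13 is optimal.

13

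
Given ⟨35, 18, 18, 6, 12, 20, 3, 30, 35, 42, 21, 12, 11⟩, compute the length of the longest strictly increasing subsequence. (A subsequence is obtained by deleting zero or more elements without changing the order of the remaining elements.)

6

Scanning left to right, the best length ending at each element is: 35→1, 18→1, 18→1, 6→1, 12→2, 20→3, 3→1, 30→4, 35→5, 42→6, 21→4, 12→2, 11→2.
So the longest increasing subsequence has length 6, e.g. 6, 12, 20, 30, 35, 42.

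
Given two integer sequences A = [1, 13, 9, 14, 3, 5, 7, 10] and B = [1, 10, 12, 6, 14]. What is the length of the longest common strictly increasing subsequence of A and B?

2

A longest common strictly increasing subsequence is 1, 10 (length 2); it appears in order in both A and B, and no longer such subsequence exists.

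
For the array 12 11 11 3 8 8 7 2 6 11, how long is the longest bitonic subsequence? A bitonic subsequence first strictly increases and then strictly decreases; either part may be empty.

One longest bitonic subsequence is 12, 11, 8, 7, 6 (positions 1,3,6,7,9): it rises to 12 then falls. Length 5 is optimal.

5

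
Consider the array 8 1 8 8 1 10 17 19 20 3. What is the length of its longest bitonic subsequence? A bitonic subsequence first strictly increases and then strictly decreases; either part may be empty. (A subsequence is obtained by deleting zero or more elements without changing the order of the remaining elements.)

Let inc[i] be the LIS ending at i and dec[i] the longest strictly decreasing subsequence starting at i. inc = [1, 1, 2, 2, 1, 3, 4, 5, 6, 2], dec = [2, 1, 2, 2, 1, 2, 2, 2, 2, 1].
max_i inc[i]+dec[i]−1 = 7, with one witness 1, 8, 10, 17, 19, 20, 3.

7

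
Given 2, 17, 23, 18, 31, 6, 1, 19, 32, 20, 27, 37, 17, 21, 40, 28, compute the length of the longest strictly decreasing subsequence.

Scanning left to right, the best length ending at each element is: 2→1, 17→1, 23→1, 18→2, 31→1, 6→3, 1→4, 19→2, 32→1, 20→2, 27→2, 37→1, 17→3, 21→3, 40→1, 28→2.
So the longest decreasing subsequence has length 4, e.g. 23, 18, 6, 1.

4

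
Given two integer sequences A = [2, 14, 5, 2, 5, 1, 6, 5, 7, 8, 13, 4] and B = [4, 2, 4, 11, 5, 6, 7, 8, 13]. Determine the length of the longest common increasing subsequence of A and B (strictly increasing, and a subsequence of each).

6

A longest common strictly increasing subsequence is 2, 5, 6, 7, 8, 13 (length 6); it appears in order in both A and B, and no longer such subsequence exists.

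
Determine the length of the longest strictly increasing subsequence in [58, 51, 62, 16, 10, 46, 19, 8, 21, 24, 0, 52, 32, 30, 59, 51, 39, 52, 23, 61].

One longest increasing subsequence is 16, 19, 21, 24, 32, 51, 52, 61 (positions 4,7,9,10,13,16,18,20), of length 8; no longer one exists.

8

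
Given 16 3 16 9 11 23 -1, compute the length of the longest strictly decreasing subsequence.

3

One longest decreasing subsequence is 16, 3, -1 (positions 1,2,7), of length 3; no longer one exists.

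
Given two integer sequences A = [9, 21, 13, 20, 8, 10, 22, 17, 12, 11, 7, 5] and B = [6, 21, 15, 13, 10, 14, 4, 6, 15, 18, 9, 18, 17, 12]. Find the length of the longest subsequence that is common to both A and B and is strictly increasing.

2

For each value that appears in both, track the longest common increasing run ending there.
The best achievable length is 2; one witness is 13, 17 (A-positions 3,8, B-positions 4,13).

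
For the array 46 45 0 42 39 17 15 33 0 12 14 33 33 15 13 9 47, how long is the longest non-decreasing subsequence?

One longest non-decreasing subsequence is 0, 0, 12, 14, 33, 33, 47 (positions 3,9,10,11,12,13,17), of length 7; no longer one exists.

7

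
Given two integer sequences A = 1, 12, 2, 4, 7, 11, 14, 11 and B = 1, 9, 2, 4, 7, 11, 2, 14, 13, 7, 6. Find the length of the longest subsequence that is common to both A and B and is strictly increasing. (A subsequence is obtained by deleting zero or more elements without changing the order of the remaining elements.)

For each value that appears in both, track the longest common increasing run ending there.
The best achievable length is 6; one witness is 1, 2, 4, 7, 11, 14 (A-positions 1,3,4,5,6,7, B-positions 1,3,4,5,6,8).

6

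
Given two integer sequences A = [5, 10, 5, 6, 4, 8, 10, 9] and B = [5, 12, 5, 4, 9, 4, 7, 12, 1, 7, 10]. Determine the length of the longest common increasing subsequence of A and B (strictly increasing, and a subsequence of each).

2

For each value that appears in both, track the longest common increasing run ending there.
The best achievable length is 2; one witness is 5, 9 (A-positions 1,8, B-positions 1,5).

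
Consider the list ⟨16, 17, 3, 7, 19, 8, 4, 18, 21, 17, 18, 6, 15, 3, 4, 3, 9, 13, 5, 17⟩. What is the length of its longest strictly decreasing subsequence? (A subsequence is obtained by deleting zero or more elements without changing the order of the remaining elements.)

6

Scanning left to right, the best length ending at each element is: 16→1, 17→1, 3→2, 7→2, 19→1, 8→2, 4→3, 18→2, 21→1, 17→3, 18→2, 6→4, 15→4, 3→5, 4→5, 3→6, 9→5, 13→5, 5→6, 17→3.
So the longest decreasing subsequence has length 6, e.g. 19, 18, 17, 6, 4, 3.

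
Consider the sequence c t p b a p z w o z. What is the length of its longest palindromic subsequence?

Using dp[i][j] = 2 + dp[i+1][j−1] if the ends match, else max(dp[i+1][j], dp[i][j−1]):
dp[1][10] = 3. A witness is zoz at positions 7,9,10.

3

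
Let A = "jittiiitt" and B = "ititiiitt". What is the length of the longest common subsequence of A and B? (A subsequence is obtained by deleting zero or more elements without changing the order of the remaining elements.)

8

Backtracking the LCS table gives one alignment: i (A2,B1) → t (A3,B2) → t (A4,B4) → i (A5,B5) → i (A6,B6) → i (A7,B7) → t (A8,B8) → t (A9,B9).
So the longest common subsequence has length 8.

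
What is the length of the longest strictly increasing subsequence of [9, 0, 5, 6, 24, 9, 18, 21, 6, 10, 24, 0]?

One longest increasing subsequence is 0, 5, 6, 9, 18, 21, 24 (positions 2,3,4,6,7,8,11), of length 7; no longer one exists.

7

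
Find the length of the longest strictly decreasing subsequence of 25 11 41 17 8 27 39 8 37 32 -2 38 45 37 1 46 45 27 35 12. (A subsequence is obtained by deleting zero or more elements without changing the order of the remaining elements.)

6

Scanning left to right, the best length ending at each element is: 25→1, 11→2, 41→1, 17→2, 8→3, 27→2, 39→2, 8→3, 37→3, 32→4, -2→5, 38→3, 45→1, 37→4, 1→5, 46→1, 45→2, 27→5, 35→5, 12→6.
So the longest decreasing subsequence has length 6, e.g. 41, 39, 37, 32, 27, 12.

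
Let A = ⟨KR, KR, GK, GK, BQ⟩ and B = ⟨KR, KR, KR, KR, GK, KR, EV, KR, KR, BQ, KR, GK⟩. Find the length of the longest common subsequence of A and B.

4

Backtracking the LCS table gives one alignment: KR (A1,B3) → KR (A2,B4) → GK (A3,B5) → GK (A4,B12).
So the longest common subsequence has length 4.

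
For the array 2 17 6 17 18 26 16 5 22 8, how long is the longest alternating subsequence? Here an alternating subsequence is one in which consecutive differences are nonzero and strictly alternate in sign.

7

A longest alternating subsequence is 2, 17, 6, 17, 16, 22, 8 (positions 1,2,3,4,7,9,10); its 6 consecutive differences strictly alternate in sign, and length 7 is optimal.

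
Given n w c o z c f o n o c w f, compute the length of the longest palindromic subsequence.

7

Using dp[i][j] = 2 + dp[i+1][j−1] if the ends match, else max(dp[i+1][j], dp[i][j−1]):
dp[1][13] = 7. A witness is wconocw at positions 2,3,4,9,10,11,12.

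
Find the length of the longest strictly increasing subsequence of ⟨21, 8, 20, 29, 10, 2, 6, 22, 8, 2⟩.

Scanning left to right, the best length ending at each element is: 21→1, 8→1, 20→2, 29→3, 10→2, 2→1, 6→2, 22→3, 8→3, 2→1.
So the longest increasing subsequence has length 3, e.g. 8, 20, 29.

3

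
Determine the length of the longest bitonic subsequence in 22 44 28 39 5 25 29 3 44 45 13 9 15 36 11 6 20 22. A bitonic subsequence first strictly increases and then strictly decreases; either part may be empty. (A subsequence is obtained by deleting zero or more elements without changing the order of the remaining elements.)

Let inc[i] be the LIS ending at i and dec[i] the longest strictly decreasing subsequence starting at i. inc = [1, 2, 2, 3, 1, 2, 3, 1, 4, 5, 2, 2, 3, 4, 3, 2, 4, 5], dec = [4, 6, 5, 5, 2, 4, 4, 1, 4, 4, 3, 2, 3, 3, 2, 1, 1, 1].
max_i inc[i]+dec[i]−1 = 8, with one witness 22, 28, 39, 44, 45, 36, 11, 6.

8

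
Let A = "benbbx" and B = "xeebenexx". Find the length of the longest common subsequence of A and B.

Backtracking the LCS table gives one alignment: b (A1,B4) → e (A2,B5) → n (A3,B6) → x (A6,B9).
So the longest common subsequence has length 4.

4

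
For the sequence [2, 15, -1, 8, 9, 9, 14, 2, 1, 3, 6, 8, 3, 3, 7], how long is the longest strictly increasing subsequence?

Scanning left to right, the best length ending at each element is: 2→1, 15→2, -1→1, 8→2, 9→3, 9→3, 14→4, 2→2, 1→2, 3→3, 6→4, 8→5, 3→3, 3→3, 7→5.
So the longest increasing subsequence has length 5, e.g. -1, 2, 3, 6, 8.

5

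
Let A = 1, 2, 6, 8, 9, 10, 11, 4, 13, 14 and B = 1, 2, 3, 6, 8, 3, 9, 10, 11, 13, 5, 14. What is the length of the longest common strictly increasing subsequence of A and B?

9

A longest common strictly increasing subsequence is 1, 2, 6, 8, 9, 10, 11, 13, 14 (length 9); it appears in order in both A and B, and no longer such subsequence exists.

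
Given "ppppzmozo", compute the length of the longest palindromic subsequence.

Using dp[i][j] = 2 + dp[i+1][j−1] if the ends match, else max(dp[i+1][j], dp[i][j−1]):
dp[1][9] = 4. A witness is pppp at positions 1,2,3,4.

4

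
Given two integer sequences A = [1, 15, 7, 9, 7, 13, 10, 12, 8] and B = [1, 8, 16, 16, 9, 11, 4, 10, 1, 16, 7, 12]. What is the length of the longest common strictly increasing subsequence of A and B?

4

A longest common strictly increasing subsequence is 1, 9, 10, 12 (length 4); it appears in order in both A and B, and no longer such subsequence exists.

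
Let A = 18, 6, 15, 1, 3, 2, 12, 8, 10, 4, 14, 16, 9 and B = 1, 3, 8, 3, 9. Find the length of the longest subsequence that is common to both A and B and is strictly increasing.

For each value that appears in both, track the longest common increasing run ending there.
The best achievable length is 4; one witness is 1, 3, 8, 9 (A-positions 4,5,8,13, B-positions 1,2,3,5).

4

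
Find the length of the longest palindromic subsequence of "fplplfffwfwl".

6

Using dp[i][j] = 2 + dp[i+1][j−1] if the ends match, else max(dp[i+1][j], dp[i][j−1]):
dp[1][12] = 6. A witness is lffffl at positions 3,6,7,8,10,12.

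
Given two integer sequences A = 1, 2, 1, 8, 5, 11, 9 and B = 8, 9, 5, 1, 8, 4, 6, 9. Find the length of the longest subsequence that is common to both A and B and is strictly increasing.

3

For each value that appears in both, track the longest common increasing run ending there.
The best achievable length is 3; one witness is 1, 8, 9 (A-positions 1,4,7, B-positions 4,5,8).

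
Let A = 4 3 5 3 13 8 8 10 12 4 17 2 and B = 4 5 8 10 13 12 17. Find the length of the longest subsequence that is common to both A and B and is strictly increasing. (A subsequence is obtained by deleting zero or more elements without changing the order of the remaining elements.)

For each value that appears in both, track the longest common increasing run ending there.
The best achievable length is 6; one witness is 4, 5, 8, 10, 12, 17 (A-positions 1,3,6,8,9,11, B-positions 1,2,3,4,6,7).

6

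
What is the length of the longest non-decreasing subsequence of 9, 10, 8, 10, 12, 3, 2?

Scanning left to right, the best length ending at each element is: 9→1, 10→2, 8→1, 10→3, 12→4, 3→1, 2→1.
So the longest non-decreasing subsequence has length 4, e.g. 9, 10, 10, 12.

4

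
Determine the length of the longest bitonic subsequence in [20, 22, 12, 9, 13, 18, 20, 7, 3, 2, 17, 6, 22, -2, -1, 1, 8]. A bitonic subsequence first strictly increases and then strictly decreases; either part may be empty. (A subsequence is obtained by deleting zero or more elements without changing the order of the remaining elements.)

Let inc[i] be the LIS ending at i and dec[i] the longest strictly decreasing subsequence starting at i. inc = [1, 2, 1, 1, 2, 3, 4, 1, 1, 1, 3, 2, 5, 1, 2, 3, 4], dec = [7, 7, 6, 5, 5, 5, 5, 4, 3, 2, 3, 2, 2, 1, 1, 1, 1].
max_i inc[i]+dec[i]−1 = 8, with one witness 20, 22, 12, 9, 7, 3, 2, 1.

8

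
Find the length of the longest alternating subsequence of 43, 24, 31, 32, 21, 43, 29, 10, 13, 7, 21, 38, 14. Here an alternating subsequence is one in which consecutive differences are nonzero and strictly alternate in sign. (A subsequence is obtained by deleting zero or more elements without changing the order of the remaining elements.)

10

A longest alternating subsequence is 43, 24, 31, 21, 43, 10, 13, 7, 21, 14 (positions 1,2,3,5,6,8,9,10,11,13); its 9 consecutive differences strictly alternate in sign, and length 10 is optimal.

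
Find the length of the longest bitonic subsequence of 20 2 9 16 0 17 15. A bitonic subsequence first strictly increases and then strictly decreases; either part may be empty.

Let inc[i] be the LIS ending at i and dec[i] the longest strictly decreasing subsequence starting at i. inc = [1, 1, 2, 3, 1, 4, 3], dec = [3, 2, 2, 2, 1, 2, 1].
max_i inc[i]+dec[i]−1 = 5, with one witness 2, 9, 16, 17, 15.

5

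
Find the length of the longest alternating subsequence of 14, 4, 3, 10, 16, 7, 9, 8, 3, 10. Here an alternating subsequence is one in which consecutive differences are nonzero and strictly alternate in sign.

7

Track the best alternating length ending on an up-step vs a down-step at each position: up/down = 1/1, 1/2, 1/2, 3/2, 3/1, 3/4, 5/4, 5/6, 1/6, 7/4.
The maximum over both is 7; one such subsequence is 14, 4, 10, 7, 9, 8, 10.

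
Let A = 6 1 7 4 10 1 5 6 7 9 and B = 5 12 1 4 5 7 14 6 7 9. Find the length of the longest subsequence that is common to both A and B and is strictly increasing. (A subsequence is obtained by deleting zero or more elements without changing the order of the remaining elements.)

6

A longest common strictly increasing subsequence is 1, 4, 5, 6, 7, 9 (length 6); it appears in order in both A and B, and no longer such subsequence exists.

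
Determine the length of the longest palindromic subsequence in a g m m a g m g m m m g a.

11

One longest palindromic subsequence is agmmmgmmmga (positions 1,2,3,4,7,8,9,10,11,12,13); it reads the same forward and backward, and the interval DP gives dp[1][13] = 11.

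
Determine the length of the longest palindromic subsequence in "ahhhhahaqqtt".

7

Using dp[i][j] = 2 + dp[i+1][j−1] if the ends match, else max(dp[i+1][j], dp[i][j−1]):
dp[1][12] = 7. A witness is ahhhhha at positions 1,2,3,4,5,7,8.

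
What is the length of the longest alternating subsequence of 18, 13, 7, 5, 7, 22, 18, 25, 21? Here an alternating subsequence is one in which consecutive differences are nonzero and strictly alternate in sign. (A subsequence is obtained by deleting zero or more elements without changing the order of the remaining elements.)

6

A longest alternating subsequence is 18, 13, 22, 18, 25, 21 (positions 1,2,6,7,8,9); its 5 consecutive differences strictly alternate in sign, and length 6 is optimal.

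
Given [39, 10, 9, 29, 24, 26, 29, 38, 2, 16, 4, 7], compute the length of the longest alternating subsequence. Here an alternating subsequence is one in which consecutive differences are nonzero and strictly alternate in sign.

9

Track the best alternating length ending on an up-step vs a down-step at each position: up/down = 1/1, 1/2, 1/2, 3/2, 3/4, 5/4, 5/2, 5/2, 1/6, 7/6, 7/8, 9/8.
The maximum over both is 9; one such subsequence is 39, 10, 29, 24, 26, 2, 16, 4, 7.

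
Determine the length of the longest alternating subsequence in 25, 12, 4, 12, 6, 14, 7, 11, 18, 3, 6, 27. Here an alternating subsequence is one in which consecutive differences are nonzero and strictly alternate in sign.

A longest alternating subsequence is 25, 4, 12, 6, 14, 7, 11, 3, 6 (positions 1,3,4,5,6,7,8,10,11); its 8 consecutive differences strictly alternate in sign, and length 9 is optimal.

9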